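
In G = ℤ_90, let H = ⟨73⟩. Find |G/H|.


|⟨73⟩| = n / gcd(73, 90) = 90 / 1 = 90
H is normal (ℤ_90 is abelian).
|G/H| = |G| / |H| = 90 / 90 = 1

|G/H| = 1


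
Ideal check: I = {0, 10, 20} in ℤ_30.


Check ideal conditions for I = {0, 10, 20} in ℤ_30:
(1) I is an additive subgroup? Yes
(2) For r ∈ ℤ_30 and a ∈ I: r·a ∈ I? Yes

Yes, I is an ideal of ℤ_30


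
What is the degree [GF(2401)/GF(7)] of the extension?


GF(2401) = GF(7^4), so the extension degree is 4

[GF(2401)/GF(7)] = 4


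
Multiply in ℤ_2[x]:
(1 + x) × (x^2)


Expand and collect like terms; reduce coefficients mod 2:
x^0: 1·0 = 0 ≡ 0 (mod 2)
x^1: 1·0 + 1·0 = 0 ≡ 0 (mod 2)
x^2: 1·1 + 1·0 = 1 ≡ 1 (mod 2)
x^3: 1·1 = 1 ≡ 1 (mod 2)
Result: x^2 + x^3

f · g = x^2 + x^3


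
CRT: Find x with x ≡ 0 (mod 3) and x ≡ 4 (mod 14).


m₁ = 3, m₂ = 14, gcd = 1, so CRT applies. M = m₁·m₂ = 42
Let M₁ = M/m₁ = 14, M₂ = M/m₂ = 3
Find y₁ ≡ M₁⁻¹ (mod m₁): 14⁻¹ ≡ 2 (mod 3)
Find y₂ ≡ M₂⁻¹ (mod m₂): 3⁻¹ ≡ 5 (mod 14)
x = a₁·M₁·y₁ + a₂·M₂·y₂ = 0·14·2 + 4·3·5 = 60
Reduce mod 42: x ≡ 18
Check: 18 mod 3 = 0 ✓, 18 mod 14 = 4 ✓

x ≡ 18 (mod 42)


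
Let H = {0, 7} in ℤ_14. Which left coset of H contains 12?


12 + H = {12 + h (mod 14) : h ∈ H}
12+0=12, 12+7=5
12 + H = {5, 12} = 5 + H

12 + H = {5, 12}


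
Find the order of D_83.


|D_n| = 2n (n rotations and n reflections)
|D_83| = 2×83 = 166

|D_83| = 166


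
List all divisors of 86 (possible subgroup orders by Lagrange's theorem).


Lagrange's theorem: |H| divides |G|
|G| = 86
Divisors of 86: 1, 2, 43, 86

Possible subgroup orders: {1, 2, 43, 86}


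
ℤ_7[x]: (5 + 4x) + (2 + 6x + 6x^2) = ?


Add coefficients mod 7:
x^0: 5 + 2 = 0 (mod 7)
x^1: 4 + 6 = 3 (mod 7)
x^2: 0 + 6 = 6 (mod 7)
Result: 3x + 6x^2

f + g = 3x + 6x^2


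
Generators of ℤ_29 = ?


g generates ℤ_n iff gcd(g,n) = 1
Prime factors of 29: 29
Generators are g ∈ {1,...,28} not divisible by any of these primes.
Generators: {1, 2, 3, 4, 5, 6, 7, 8, 9, 10, 11, 12, 13, 14, 15, 16, 17, 18, 19, 20, 21, 22, 23, 24, 25, 26, 27, 28}
Number of generators = φ(29) = 28

Generators of ℤ_29 = {1, 2, 3, 4, 5, 6, 7, 8, 9, 10, 11, 12, 13, 14, 15, 16, 17, 18, 19, 20, 21, 22, 23, 24, 25, 26, 27, 28}


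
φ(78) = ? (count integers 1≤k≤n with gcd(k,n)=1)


Factor n: 78 = 2 × 3 × 13
φ(n) = n · ∏(1 - 1/p) over distinct primes p | n
φ(78) = 78 · (1 - 1/2) · (1 - 1/3) · (1 - 1/13) = 24

φ(78) = 24


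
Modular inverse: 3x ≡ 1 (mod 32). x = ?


Use the extended Euclidean algorithm to write 1 = 3·s + 32·t; then s mod 32 is the inverse.
Euclidean algorithm:
  3 = 0·32 + 3
  32 = 10·3 + 2
  3 = 1·2 + 1
  2 = 2·1 + 0
gcd(3,32) = 1
Back-substitution gives: 3·(11) + 32·(-1) = 1
So 3⁻¹ ≡ 11 ≡ 11 (mod 32)
Check: 3 × 11 = 33 ≡ 1 (mod 32) ✓

3⁻¹ ≡ 11 (mod 32)


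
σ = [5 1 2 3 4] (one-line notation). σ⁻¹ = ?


To find σ⁻¹, swap domain and range:
σ(1) = 5 → σ⁻¹(5) = 1
σ(2) = 1 → σ⁻¹(1) = 2
σ(3) = 2 → σ⁻¹(2) = 3
σ(4) = 3 → σ⁻¹(3) = 4
σ(5) = 4 → σ⁻¹(4) = 5

σ⁻¹ = [2 3 4 5 1]


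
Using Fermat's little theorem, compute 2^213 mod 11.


Fermat's little theorem: if p is prime and gcd(a,p)=1, then a^(p-1) ≡ 1 (mod p)
p = 11 is prime, gcd(2,11) = 1
Reduce exponent: 213 mod 10 = 3
So 2^213 ≡ 2^3 (mod 11)
2^3 mod 11 = 8

2^213 ≡ 8 (mod 11)


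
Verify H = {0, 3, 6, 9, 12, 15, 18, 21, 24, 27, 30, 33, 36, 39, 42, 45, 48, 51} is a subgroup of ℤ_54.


Subgroup test for H = {0, 3, 6, 9, 12, 15, 18, 21, 24, 27, 30, 33, 36, 39, 42, 45, 48, 51} in (ℤ_54, +):
(1) 0 ∈ H? Yes
(2) Closure: for all a,b ∈ H, (a+b) mod 54 ∈ H? Yes
(3) Inverses: for all a ∈ H, -a mod 54 ∈ H? Yes

Yes, H is a subgroup of ℤ_54


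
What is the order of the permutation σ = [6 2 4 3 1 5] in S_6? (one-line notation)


Cycle decomposition: (1 6 5) (3 4)
Cycle lengths: 3, 2
Order = lcm(3, 2) = 6

ord(σ) = 6


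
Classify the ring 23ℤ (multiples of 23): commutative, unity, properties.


23ℤ is a commutative ring under +,× but has no multiplicative identity (1 ∉ 23ℤ); it has no zero divisors, but without unity it is not an integral domain
Commutative: Yes
Integral domain: No
Has unity: No

23ℤ (multiples of 23): Commutative=Yes, Unity=No


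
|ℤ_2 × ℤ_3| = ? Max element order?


|ℤ_2 × ℤ_3| = 2 × 3 = 6
Max element order = lcm(2,3) = 6
Cyclic? Yes (gcd=1)

|ℤ_2×ℤ_3| = 6, max element order = 6


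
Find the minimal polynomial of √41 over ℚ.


√41 satisfies x² - 41 = 0, irreducible over ℚ since 41 is squarefree

Minimal polynomial: x² - 41


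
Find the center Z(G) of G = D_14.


Z(G) = {g ∈ G | gx = xg for all x ∈ G}
For even n, Z(D_n) = {e, r^(n/2)}: the 180° rotation r^7 commutes with every reflection and rotation

Z(D_14) = {e, r^7}


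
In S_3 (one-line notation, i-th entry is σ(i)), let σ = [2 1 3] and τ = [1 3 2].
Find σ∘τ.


σ∘τ: apply τ first, then σ
1 →τ 1 →σ 2
2 →τ 3 →σ 3
3 →τ 2 →σ 1

σ∘τ = [2 3 1]


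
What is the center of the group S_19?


Z(G) = {g ∈ G | gx = xg for all x ∈ G}
S_n is non-abelian for n ≥ 3; Z(S_19) is trivial

Z(S_19) = {e}


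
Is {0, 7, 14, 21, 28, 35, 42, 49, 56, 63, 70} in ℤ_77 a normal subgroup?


H = {0, 7, 14, 21, 28, 35, 42, 49, 56, 63, 70} in ℤ_77
ℤ_77 is abelian; every subgroup of an abelian group is normal

Yes, normal subgroup


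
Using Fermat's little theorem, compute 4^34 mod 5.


Fermat's little theorem: if p is prime and gcd(a,p)=1, then a^(p-1) ≡ 1 (mod p)
p = 5 is prime, gcd(4,5) = 1
Reduce exponent: 34 mod 4 = 2
So 4^34 ≡ 4^2 (mod 5)
4^2 mod 5 = 1

4^34 ≡ 1 (mod 5)


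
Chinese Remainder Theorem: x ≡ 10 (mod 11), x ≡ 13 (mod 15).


m₁ = 11, m₂ = 15, gcd = 1, so CRT applies. M = m₁·m₂ = 165
Let M₁ = M/m₁ = 15, M₂ = M/m₂ = 11
Find y₁ ≡ M₁⁻¹ (mod m₁): 15⁻¹ ≡ 3 (mod 11)
Find y₂ ≡ M₂⁻¹ (mod m₂): 11⁻¹ ≡ 11 (mod 15)
x = a₁·M₁·y₁ + a₂·M₂·y₂ = 10·15·3 + 13·11·11 = 2023
Reduce mod 165: x ≡ 43
Check: 43 mod 11 = 10 ✓, 43 mod 15 = 13 ✓

x ≡ 43 (mod 165)


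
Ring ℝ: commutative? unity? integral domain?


ℝ is a field: commutative, has unity, every nonzero element is a unit (hence an integral domain)
Commutative: Yes
Integral domain: Yes
Has unity: Yes

ℝ: Commutative=Yes, Unity=Yes


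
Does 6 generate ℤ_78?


g generates ℤ_n iff gcd(g, n) = 1
gcd(6, 78) = 6
Since gcd = 6 ≠ 1, ⟨6⟩ has order 13 < 78, so 6 is not a generator.

No, 6 does not generate ℤ_78


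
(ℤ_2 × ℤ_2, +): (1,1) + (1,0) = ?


Operation: componentwise addition mod (2, 2)
(1,1) + (1,0) = ((a₁+b₁) mod 2, (a₂+b₂) mod 2) with a = (1,1), b = (1,0)

(1,1) + (1,0) = (0,1)


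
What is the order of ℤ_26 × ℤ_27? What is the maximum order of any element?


|ℤ_26 × ℤ_27| = 26 × 27 = 702
Max element order = lcm(26,27) = 702
Cyclic? Yes (gcd=1)

|ℤ_26×ℤ_27| = 702, max element order = 702


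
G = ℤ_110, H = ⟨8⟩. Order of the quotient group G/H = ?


|⟨8⟩| = n / gcd(8, 110) = 110 / 2 = 55
H is normal (ℤ_110 is abelian).
|G/H| = |G| / |H| = 110 / 55 = 2

|G/H| = 2


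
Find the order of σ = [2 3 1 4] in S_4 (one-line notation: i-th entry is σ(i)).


Cycle decomposition: (1 2 3)
Cycle lengths: 3
Order = lcm(3) = 3

ord(σ) = 3


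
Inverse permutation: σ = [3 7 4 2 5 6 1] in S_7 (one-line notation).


To find σ⁻¹, swap domain and range:
σ(1) = 3 → σ⁻¹(3) = 1
σ(2) = 7 → σ⁻¹(7) = 2
σ(3) = 4 → σ⁻¹(4) = 3
σ(4) = 2 → σ⁻¹(2) = 4
σ(5) = 5 → σ⁻¹(5) = 5
σ(6) = 6 → σ⁻¹(6) = 6
σ(7) = 1 → σ⁻¹(1) = 7

σ⁻¹ = [7 4 1 3 5 6 2]


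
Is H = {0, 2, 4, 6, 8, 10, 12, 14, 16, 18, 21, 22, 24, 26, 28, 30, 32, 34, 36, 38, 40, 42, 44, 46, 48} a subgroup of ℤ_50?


Subgroup test for H = {0, 2, 4, 6, 8, 10, 12, 14, 16, 18, 21, 22, 24, 26, 28, 30, 32, 34, 36, 38, 40, 42, 44, 46, 48} in (ℤ_50, +):
(1) 0 ∈ H? Yes
(2) Closure: for all a,b ∈ H, (a+b) mod 50 ∈ H? No  [counterexample: 2 + 18 = 20 ∉ H]
(3) Inverses: for all a ∈ H, -a mod 50 ∈ H? No

No, H is not a subgroup of ℤ_50


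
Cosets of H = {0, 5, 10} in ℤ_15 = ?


H = {0, 5, 10}, |H| = 3
Number of cosets = |G|/|H| = 15/3 = 5
0 + H = {0, 5, 10}
1 + H = {1, 6, 11}
2 + H = {2, 7, 12}
3 + H = {3, 8, 13}
4 + H = {4, 9, 14}

Cosets: 0+H={0,5,10}; 1+H={1,6,11}; 2+H={2,7,12}; 3+H={3,8,13}; 4+H={4,9,14}


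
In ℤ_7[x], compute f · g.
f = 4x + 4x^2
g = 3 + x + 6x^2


Expand and collect like terms; reduce coefficients mod 7:
x^0: 0·3 = 0 ≡ 0 (mod 7)
x^1: 0·1 + 4·3 = 12 ≡ 5 (mod 7)
x^2: 0·6 + 4·1 + 4·3 = 16 ≡ 2 (mod 7)
x^3: 4·6 + 4·1 = 28 ≡ 0 (mod 7)
x^4: 4·6 = 24 ≡ 3 (mod 7)
Result: 5x + 2x^2 + 3x^4

f · g = 5x + 2x^2 + 3x^4


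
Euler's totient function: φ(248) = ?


Factor n: 248 = 2^3 × 31
φ(n) = n · ∏(1 - 1/p) over distinct primes p | n
φ(248) = 248 · (1 - 1/2) · (1 - 1/31) = 120

φ(248) = 120


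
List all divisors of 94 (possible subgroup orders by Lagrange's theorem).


Lagrange's theorem: |H| divides |G|
|G| = 94
Divisors of 94: 1, 2, 47, 94

Possible subgroup orders: {1, 2, 47, 94}


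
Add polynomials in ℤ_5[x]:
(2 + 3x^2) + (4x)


Add coefficients mod 5:
x^0: 2 + 0 = 2 (mod 5)
x^1: 0 + 4 = 4 (mod 5)
x^2: 3 + 0 = 3 (mod 5)
Result: 2 + 4x + 3x^2

f + g = 2 + 4x + 3x^2


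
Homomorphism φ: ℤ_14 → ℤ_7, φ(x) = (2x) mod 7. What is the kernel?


Kernel = preimage of identity
ker(φ) = {x ∈ ℤ_14 : 2x ≡ 0 (mod 7)}. Since 7 | 14, φ is well-defined. The kernel is the cyclic subgroup ⟨7⟩ of ℤ_14 (order 2), i.e. {0, 7}

ker(φ) = {0, 7}


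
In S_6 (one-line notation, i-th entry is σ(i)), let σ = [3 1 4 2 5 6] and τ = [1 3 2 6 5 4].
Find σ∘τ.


σ∘τ: apply τ first, then σ
1 →τ 1 →σ 3
2 →τ 3 →σ 4
3 →τ 2 →σ 1
4 →τ 6 →σ 6
5 →τ 5 →σ 5
6 →τ 4 →σ 2

σ∘τ = [3 4 1 6 5 2]


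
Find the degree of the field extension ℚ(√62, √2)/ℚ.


[ℚ(√62,√2):ℚ] = [ℚ(√62,√2):ℚ(√62)]·[ℚ(√62):ℚ] = 2·2 = 4

[ℚ(√62, √2)/ℚ] = 4


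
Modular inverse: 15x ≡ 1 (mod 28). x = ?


Use the extended Euclidean algorithm to write 1 = 15·s + 28·t; then s mod 28 is the inverse.
Euclidean algorithm:
  15 = 0·28 + 15
  28 = 1·15 + 13
  15 = 1·13 + 2
  13 = 6·2 + 1
  2 = 2·1 + 0
gcd(15,28) = 1
Back-substitution gives: 15·(-13) + 28·(7) = 1
So 15⁻¹ ≡ -13 ≡ 15 (mod 28)
Check: 15 × 15 = 225 ≡ 1 (mod 28) ✓

15⁻¹ ≡ 15 (mod 28)


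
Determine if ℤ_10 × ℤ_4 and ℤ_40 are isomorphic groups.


Comparing ℤ_10 × ℤ_4 and ℤ_40:
gcd(10,4) = 2 ≠ 1. Max element order in ℤ_10×ℤ_4 is lcm(10,4) = 20 < 40, so it has no element of order 40

No, ℤ_10 × ℤ_4 ≇ ℤ_40


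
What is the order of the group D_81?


|D_n| = 2n (n rotations and n reflections)
|D_81| = 2×81 = 162

|D_81| = 162


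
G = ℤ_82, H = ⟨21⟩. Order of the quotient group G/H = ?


|⟨21⟩| = n / gcd(21, 82) = 82 / 1 = 82
H is normal (ℤ_82 is abelian).
|G/H| = |G| / |H| = 82 / 82 = 1

|G/H| = 1


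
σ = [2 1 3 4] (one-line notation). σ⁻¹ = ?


To find σ⁻¹, swap domain and range:
σ(1) = 2 → σ⁻¹(2) = 1
σ(2) = 1 → σ⁻¹(1) = 2
σ(3) = 3 → σ⁻¹(3) = 3
σ(4) = 4 → σ⁻¹(4) = 4

σ⁻¹ = [2 1 3 4]


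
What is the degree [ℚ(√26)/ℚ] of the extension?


√26 has minimal polynomial x² - 26 (irreducible over ℚ since 26 is squarefree)

[ℚ(√26)/ℚ] = 2


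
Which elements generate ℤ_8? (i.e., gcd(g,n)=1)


g generates ℤ_n iff gcd(g,n) = 1
Checking each g ∈ {1,...,7}:
gcd(1,8) = 1
gcd(2,8) = 2
gcd(3,8) = 1
gcd(4,8) = 4
gcd(5,8) = 1
gcd(6,8) = 2
gcd(7,8) = 1
Generators: {1, 3, 5, 7}
Number of generators = φ(8) = 4

Generators of ℤ_8 = {1, 3, 5, 7}


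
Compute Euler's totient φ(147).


Factor n: 147 = 3 × 7^2
φ(n) = n · ∏(1 - 1/p) over distinct primes p | n
φ(147) = 147 · (1 - 1/3) · (1 - 1/7) = 84

φ(147) = 84


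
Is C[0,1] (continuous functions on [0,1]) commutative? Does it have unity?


pointwise +,× is commutative with unity (constant 1); but bump functions with disjoint support multiply to 0 — zero divisors, so not an integral domain
Commutative: Yes
Integral domain: No
Has unity: Yes

C[0,1] (continuous functions on [0,1]): Commutative=Yes, Unity=Yes


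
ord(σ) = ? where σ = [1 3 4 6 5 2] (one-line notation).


Cycle decomposition: (2 3 4 6)
Cycle lengths: 4
Order = lcm(4) = 4

ord(σ) = 4


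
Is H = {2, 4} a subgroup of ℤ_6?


Subgroup test for H = {2, 4} in (ℤ_6, +):
(1) 0 ∈ H? No
(2) Closure: for all a,b ∈ H, (a+b) mod 6 ∈ H? No  [counterexample: 2 + 4 = 0 ∉ H]
(3) Inverses: for all a ∈ H, -a mod 6 ∈ H? Yes

No, H is not a subgroup of ℤ_6


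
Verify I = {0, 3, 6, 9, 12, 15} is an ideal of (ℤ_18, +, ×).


Check ideal conditions for I = {0, 3, 6, 9, 12, 15} in ℤ_18:
(1) I is an additive subgroup? Yes
(2) For r ∈ ℤ_18 and a ∈ I: r·a ∈ I? Yes

Yes, I is an ideal of ℤ_18


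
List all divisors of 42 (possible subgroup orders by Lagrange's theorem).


Lagrange's theorem: |H| divides |G|
|G| = 42
Divisors of 42: 1, 2, 3, 6, 7, 14, 21, 42

Possible subgroup orders: {1, 2, 3, 6, 7, 14, 21, 42}


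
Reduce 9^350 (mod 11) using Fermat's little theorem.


Fermat's little theorem: if p is prime and gcd(a,p)=1, then a^(p-1) ≡ 1 (mod p)
p = 11 is prime, gcd(9,11) = 1
Reduce exponent: 350 mod 10 = 0
So 9^350 ≡ 9^0 (mod 11)
9^0 = 1

9^350 ≡ 1 (mod 11)


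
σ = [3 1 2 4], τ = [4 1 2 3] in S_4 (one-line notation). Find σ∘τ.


σ∘τ: apply τ first, then σ
1 →τ 4 →σ 4
2 →τ 1 →σ 3
3 →τ 2 →σ 1
4 →τ 3 →σ 2

σ∘τ = [4 3 1 2]


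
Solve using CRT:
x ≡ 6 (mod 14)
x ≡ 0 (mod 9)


m₁ = 14, m₂ = 9, gcd = 1, so CRT applies. M = m₁·m₂ = 126
Let M₁ = M/m₁ = 9, M₂ = M/m₂ = 14
Find y₁ ≡ M₁⁻¹ (mod m₁): 9⁻¹ ≡ 11 (mod 14)
Find y₂ ≡ M₂⁻¹ (mod m₂): 14⁻¹ ≡ 2 (mod 9)
x = a₁·M₁·y₁ + a₂·M₂·y₂ = 6·9·11 + 0·14·2 = 594
Reduce mod 126: x ≡ 90
Check: 90 mod 14 = 6 ✓, 90 mod 9 = 0 ✓

x ≡ 90 (mod 126)


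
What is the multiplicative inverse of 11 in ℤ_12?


Use the extended Euclidean algorithm to write 1 = 11·s + 12·t; then s mod 12 is the inverse.
Euclidean algorithm:
  11 = 0·12 + 11
  12 = 1·11 + 1
  11 = 11·1 + 0
gcd(11,12) = 1
Back-substitution gives: 11·(-1) + 12·(1) = 1
So 11⁻¹ ≡ -1 ≡ 11 (mod 12)
Check: 11 × 11 = 121 ≡ 1 (mod 12) ✓

11⁻¹ ≡ 11 (mod 12)


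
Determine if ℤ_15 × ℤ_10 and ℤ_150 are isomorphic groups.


Comparing ℤ_15 × ℤ_10 and ℤ_150:
gcd(15,10) = 5 ≠ 1. Max element order in ℤ_15×ℤ_10 is lcm(15,10) = 30 < 150, so it has no element of order 150

No, ℤ_15 × ℤ_10 ≇ ℤ_150


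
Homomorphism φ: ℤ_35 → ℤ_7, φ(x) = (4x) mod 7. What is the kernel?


Kernel = preimage of identity
ker(φ) = {x ∈ ℤ_35 : 4x ≡ 0 (mod 7)}. Since 7 | 35, φ is well-defined. The kernel is the cyclic subgroup ⟨7⟩ of ℤ_35 (order 5), i.e. {0, 7, 14, 21, 28}

ker(φ) = {0, 7, 14, 21, 28}


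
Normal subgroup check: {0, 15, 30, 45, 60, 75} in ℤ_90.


H = {0, 15, 30, 45, 60, 75} in ℤ_90
ℤ_90 is abelian; every subgroup of an abelian group is normal

Yes, normal subgroup


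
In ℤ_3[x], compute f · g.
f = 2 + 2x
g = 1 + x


Expand and collect like terms; reduce coefficients mod 3:
x^0: 2·1 = 2 ≡ 2 (mod 3)
x^1: 2·1 + 2·1 = 4 ≡ 1 (mod 3)
x^2: 2·1 = 2 ≡ 2 (mod 3)
Result: 2 + x + 2x^2

f · g = 2 + x + 2x^2


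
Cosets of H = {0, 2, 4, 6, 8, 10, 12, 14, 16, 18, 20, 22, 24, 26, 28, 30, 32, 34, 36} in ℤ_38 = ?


H = {0, 2, 4, 6, 8, 10, 12, 14, 16, 18, 20, 22, 24, 26, 28, 30, 32, 34, 36}, |H| = 19
Number of cosets = |G|/|H| = 38/19 = 2
0 + H = {0, 2, 4, 6, 8, 10, 12, 14, 16, 18, 20, 22, 24, 26, 28, 30, 32, 34, 36}
1 + H = {1, 3, 5, 7, 9, 11, 13, 15, 17, 19, 21, 23, 25, 27, 29, 31, 33, 35, 37}

Cosets: 0+H={0,2,4,6,8,10,12,14,16,18,20,22,24,26,28,30,32,34,36}; 1+H={1,3,5,7,9,11,13,15,17,19,21,23,25,27,29,31,33,35,37}


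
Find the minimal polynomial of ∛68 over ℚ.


∛68 satisfies x³ - 68 = 0, irreducible over ℚ (no rational root; 68 is not a perfect cube)

Minimal polynomial: x³ - 68


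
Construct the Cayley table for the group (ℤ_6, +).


Elements: {0, 1, 2, 3, 4, 5}
Operation: addition mod 6
Entry (a, b) = (a + b) mod 6

Cayley table:
  | 0 | 1 | 2 | 3 | 4 | 5
0 | 0 | 1 | 2 | 3 | 4 | 5
1 | 1 | 2 | 3 | 4 | 5 | 0
2 | 2 | 3 | 4 | 5 | 0 | 1
3 | 3 | 4 | 5 | 0 | 1 | 2
4 | 4 | 5 | 0 | 1 | 2 | 3
5 | 5 | 0 | 1 | 2 | 3 | 4


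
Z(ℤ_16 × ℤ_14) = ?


Z(G) = {g ∈ G | gx = xg for all x ∈ G}
Direct product of abelian groups is abelian, so Z(G) = G

Z(ℤ_16 × ℤ_14) = ℤ_16 × ℤ_14


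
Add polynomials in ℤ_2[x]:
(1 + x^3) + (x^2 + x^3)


Add coefficients mod 2:
x^0: 1 + 0 = 1 (mod 2)
x^1: 0 + 0 = 0 (mod 2)
x^2: 0 + 1 = 1 (mod 2)
x^3: 1 + 1 = 0 (mod 2)
Result: 1 + x^2

f + g = 1 + x^2


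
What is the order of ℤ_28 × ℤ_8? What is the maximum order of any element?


|ℤ_28 × ℤ_8| = 28 × 8 = 224
Max element order = lcm(28,8) = 56
Cyclic? No (gcd=4)

|ℤ_28×ℤ_8| = 224, max element order = 56


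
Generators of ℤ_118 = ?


g generates ℤ_n iff gcd(g,n) = 1
Prime factors of 118: 2, 59
Generators are g ∈ {1,...,117} not divisible by any of these primes.
Generators: {1, 3, 5, 7, 9, 11, 13, 15, 17, 19, 21, 23, 25, 27, 29, 31, 33, 35, 37, 39, 41, 43, 45, 47, 49, 51, 53, 55, 57, 61, 63, 65, 67, 69, 71, 73, 75, 77, 79, 81, 83, 85, 87, 89, 91, 93, 95, 97, 99, 101, 103, 105, 107, 109, 111, 113, 115, 117}
Number of generators = φ(118) = 58

Generators of ℤ_118 = {1, 3, 5, 7, 9, 11, 13, 15, 17, 19, 21, 23, 25, 27, 29, 31, 33, 35, 37, 39, 41, 43, 45, 47, 49, 51, 53, 55, 57, 61, 63, 65, 67, 69, 71, 73, 75, 77, 79, 81, 83, 85, 87, 89, 91, 93, 95, 97, 99, 101, 103, 105, 107, 109, 111, 113, 115, 117}


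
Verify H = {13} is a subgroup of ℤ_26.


Subgroup test for H = {13} in (ℤ_26, +):
(1) 0 ∈ H? No
(2) Closure: for all a,b ∈ H, (a+b) mod 26 ∈ H? No  [counterexample: 13 + 13 = 0 ∉ H]
(3) Inverses: for all a ∈ H, -a mod 26 ∈ H? Yes

No, H is not a subgroup of ℤ_26


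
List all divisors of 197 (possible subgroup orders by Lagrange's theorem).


Lagrange's theorem: |H| divides |G|
|G| = 197
Divisors of 197: 1, 197

Possible subgroup orders: {1, 197}


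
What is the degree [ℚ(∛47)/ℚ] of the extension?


∛47 has minimal polynomial x³ - 47 (irreducible over ℚ since 47 is not a perfect cube)

[ℚ(∛47)/ℚ] = 3


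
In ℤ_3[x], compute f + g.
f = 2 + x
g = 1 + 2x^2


Add coefficients mod 3:
x^0: 2 + 1 = 0 (mod 3)
x^1: 1 + 0 = 1 (mod 3)
x^2: 0 + 2 = 2 (mod 3)
Result: x + 2x^2

f + g = x + 2x^2


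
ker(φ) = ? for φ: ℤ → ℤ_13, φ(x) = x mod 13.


Kernel = preimage of identity
ker(φ) = {x ∈ ℤ : x ≡ 0 (mod 13)} = 13ℤ = {0, ±13, ±26, ...}

ker(φ) = 13ℤ


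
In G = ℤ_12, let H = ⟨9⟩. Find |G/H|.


|⟨9⟩| = n / gcd(9, 12) = 12 / 3 = 4
H is normal (ℤ_12 is abelian).
|G/H| = |G| / |H| = 12 / 4 = 3

|G/H| = 3


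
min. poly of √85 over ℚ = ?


√85 satisfies x² - 85 = 0, irreducible over ℚ since 85 is squarefree

Minimal polynomial: x² - 85


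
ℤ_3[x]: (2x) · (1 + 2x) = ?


Expand and collect like terms; reduce coefficients mod 3:
x^0: 0·1 = 0 ≡ 0 (mod 3)
x^1: 0·2 + 2·1 = 2 ≡ 2 (mod 3)
x^2: 2·2 = 4 ≡ 1 (mod 3)
Result: 2x + x^2

f · g = 2x + x^2


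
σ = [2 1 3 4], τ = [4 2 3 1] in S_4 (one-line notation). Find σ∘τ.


σ∘τ: apply τ first, then σ
1 →τ 4 →σ 4
2 →τ 2 →σ 1
3 →τ 3 →σ 3
4 →τ 1 →σ 2

σ∘τ = [4 1 3 2]


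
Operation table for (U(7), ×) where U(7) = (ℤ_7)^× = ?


Elements: {1, 2, 3, 4, 5, 6}
Operation: multiplication mod 7
Entry (a, b) = (a × b) mod 7

Cayley table:
  | 1 | 2 | 3 | 4 | 5 | 6
1 | 1 | 2 | 3 | 4 | 5 | 6
2 | 2 | 4 | 6 | 1 | 3 | 5
3 | 3 | 6 | 2 | 5 | 1 | 4
4 | 4 | 1 | 5 | 2 | 6 | 3
5 | 5 | 3 | 1 | 6 | 4 | 2
6 | 6 | 5 | 4 | 3 | 2 | 1


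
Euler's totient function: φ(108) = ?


Factor n: 108 = 2^2 × 3^3
φ(n) = n · ∏(1 - 1/p) over distinct primes p | n
φ(108) = 108 · (1 - 1/2) · (1 - 1/3) = 36

φ(108) = 36


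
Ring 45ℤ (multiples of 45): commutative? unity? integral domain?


45ℤ is a commutative ring under +,× but has no multiplicative identity (1 ∉ 45ℤ); it has no zero divisors, but without unity it is not an integral domain
Commutative: Yes
Integral domain: No
Has unity: No

45ℤ (multiples of 45): Commutative=Yes, Unity=No


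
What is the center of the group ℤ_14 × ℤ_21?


Z(G) = {g ∈ G | gx = xg for all x ∈ G}
Direct product of abelian groups is abelian, so Z(G) = G

Z(ℤ_14 × ℤ_21) = ℤ_14 × ℤ_21


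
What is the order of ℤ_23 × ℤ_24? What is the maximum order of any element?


|ℤ_23 × ℤ_24| = 23 × 24 = 552
Max element order = lcm(23,24) = 552
Cyclic? Yes (gcd=1)

|ℤ_23×ℤ_24| = 552, max element order = 552


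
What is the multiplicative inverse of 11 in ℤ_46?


Use the extended Euclidean algorithm to write 1 = 11·s + 46·t; then s mod 46 is the inverse.
Euclidean algorithm:
  11 = 0·46 + 11
  46 = 4·11 + 2
  11 = 5·2 + 1
  2 = 2·1 + 0
gcd(11,46) = 1
Back-substitution gives: 11·(21) + 46·(-5) = 1
So 11⁻¹ ≡ 21 ≡ 21 (mod 46)
Check: 11 × 21 = 231 ≡ 1 (mod 46) ✓

11⁻¹ ≡ 21 (mod 46)


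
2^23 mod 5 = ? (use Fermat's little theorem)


Fermat's little theorem: if p is prime and gcd(a,p)=1, then a^(p-1) ≡ 1 (mod p)
p = 5 is prime, gcd(2,5) = 1
Reduce exponent: 23 mod 4 = 3
So 2^23 ≡ 2^3 (mod 5)
2^3 mod 5 = 3

2^23 ≡ 3 (mod 5)


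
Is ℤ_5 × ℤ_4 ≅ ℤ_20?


Comparing ℤ_5 × ℤ_4 and ℤ_20:
gcd(5,4) = 1, so ℤ_5 × ℤ_4 ≅ ℤ_20 (CRT)

Yes, ℤ_5 × ℤ_4 ≅ ℤ_20


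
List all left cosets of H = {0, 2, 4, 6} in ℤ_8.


H = {0, 2, 4, 6}, |H| = 4
Number of cosets = |G|/|H| = 8/4 = 2
0 + H = {0, 2, 4, 6}
1 + H = {1, 3, 5, 7}

Cosets: 0+H={0,2,4,6}; 1+H={1,3,5,7}


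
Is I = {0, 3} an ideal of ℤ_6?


Check ideal conditions for I = {0, 3} in ℤ_6:
(1) I is an additive subgroup? Yes
(2) For r ∈ ℤ_6 and a ∈ I: r·a ∈ I? Yes

Yes, I is an ideal of ℤ_6


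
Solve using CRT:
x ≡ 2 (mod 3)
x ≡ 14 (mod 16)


m₁ = 3, m₂ = 16, gcd = 1, so CRT applies. M = m₁·m₂ = 48
Let M₁ = M/m₁ = 16, M₂ = M/m₂ = 3
Find y₁ ≡ M₁⁻¹ (mod m₁): 16⁻¹ ≡ 1 (mod 3)
Find y₂ ≡ M₂⁻¹ (mod m₂): 3⁻¹ ≡ 11 (mod 16)
x = a₁·M₁·y₁ + a₂·M₂·y₂ = 2·16·1 + 14·3·11 = 494
Reduce mod 48: x ≡ 14
Check: 14 mod 3 = 2 ✓, 14 mod 16 = 14 ✓

x ≡ 14 (mod 48)


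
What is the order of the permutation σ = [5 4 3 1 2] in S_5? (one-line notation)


Cycle decomposition: (1 5 2 4)
Cycle lengths: 4
Order = lcm(4) = 4

ord(σ) = 4


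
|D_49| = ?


|D_n| = 2n (n rotations and n reflections)
|D_49| = 2×49 = 98

|D_49| = 98


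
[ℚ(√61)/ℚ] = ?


√61 has minimal polynomial x² - 61 (irreducible over ℚ since 61 is squarefree)

[ℚ(√61)/ℚ] = 2


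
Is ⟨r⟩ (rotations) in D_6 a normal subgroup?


H = ⟨r⟩ (rotations) in D_6
The rotation subgroup ⟨r⟩ has index 2 in D_6, so it is normal

Yes, normal subgroup


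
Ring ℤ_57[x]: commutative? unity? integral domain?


ℤ_57 has zero divisors (3·19 ≡ 0), and these lift to constant zero divisors in ℤ_57[x]; so not an integral domain
Commutative: Yes
Integral domain: No
Has unity: Yes

ℤ_57[x]: Commutative=Yes, Unity=Yes


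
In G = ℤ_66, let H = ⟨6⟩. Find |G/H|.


|⟨6⟩| = n / gcd(6, 66) = 66 / 6 = 11
H is normal (ℤ_66 is abelian).
|G/H| = |G| / |H| = 66 / 11 = 6

|G/H| = 6


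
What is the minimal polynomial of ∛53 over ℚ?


∛53 satisfies x³ - 53 = 0, irreducible over ℚ (no rational root; 53 is not a perfect cube)

Minimal polynomial: x³ - 53


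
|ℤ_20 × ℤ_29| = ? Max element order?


|ℤ_20 × ℤ_29| = 20 × 29 = 580
Max element order = lcm(20,29) = 580
Cyclic? Yes (gcd=1)

|ℤ_20×ℤ_29| = 580, max element order = 580


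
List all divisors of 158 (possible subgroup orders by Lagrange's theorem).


Lagrange's theorem: |H| divides |G|
|G| = 158
Divisors of 158: 1, 2, 79, 158

Possible subgroup orders: {1, 2, 79, 158}


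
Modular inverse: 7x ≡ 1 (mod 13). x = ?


Use the extended Euclidean algorithm to write 1 = 7·s + 13·t; then s mod 13 is the inverse.
Euclidean algorithm:
  7 = 0·13 + 7
  13 = 1·7 + 6
  7 = 1·6 + 1
  6 = 6·1 + 0
gcd(7,13) = 1
Back-substitution gives: 7·(2) + 13·(-1) = 1
So 7⁻¹ ≡ 2 ≡ 2 (mod 13)
Check: 7 × 2 = 14 ≡ 1 (mod 13) ✓

7⁻¹ ≡ 2 (mod 13)


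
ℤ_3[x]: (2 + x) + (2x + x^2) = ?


Add coefficients mod 3:
x^0: 2 + 0 = 2 (mod 3)
x^1: 1 + 2 = 0 (mod 3)
x^2: 0 + 1 = 1 (mod 3)
Result: 2 + x^2

f + g = 2 + x^2


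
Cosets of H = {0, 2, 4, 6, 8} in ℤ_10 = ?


H = {0, 2, 4, 6, 8}, |H| = 5
Number of cosets = |G|/|H| = 10/5 = 2
0 + H = {0, 2, 4, 6, 8}
1 + H = {1, 3, 5, 7, 9}

Cosets: 0+H={0,2,4,6,8}; 1+H={1,3,5,7,9}


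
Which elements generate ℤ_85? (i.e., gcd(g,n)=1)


g generates ℤ_n iff gcd(g,n) = 1
Prime factors of 85: 5, 17
Generators are g ∈ {1,...,84} not divisible by any of these primes.
Generators: {1, 2, 3, 4, 6, 7, 8, 9, 11, 12, 13, 14, 16, 18, 19, 21, 22, 23, 24, 26, 27, 28, 29, 31, 32, 33, 36, 37, 38, 39, 41, 42, 43, 44, 46, 47, 48, 49, 52, 53, 54, 56, 57, 58, 59, 61, 62, 63, 64, 66, 67, 69, 71, 72, 73, 74, 76, 77, 78, 79, 81, 82, 83, 84}
Number of generators = φ(85) = 64

Generators of ℤ_85 = {1, 2, 3, 4, 6, 7, 8, 9, 11, 12, 13, 14, 16, 18, 19, 21, 22, 23, 24, 26, 27, 28, 29, 31, 32, 33, 36, 37, 38, 39, 41, 42, 43, 44, 46, 47, 48, 49, 52, 53, 54, 56, 57, 58, 59, 61, 62, 63, 64, 66, 67, 69, 71, 72, 73, 74, 76, 77, 78, 79, 81, 82, 83, 84}


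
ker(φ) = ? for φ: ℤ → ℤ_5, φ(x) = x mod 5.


Kernel = preimage of identity
ker(φ) = {x ∈ ℤ : x ≡ 0 (mod 5)} = 5ℤ = {0, ±5, ±10, ...}

ker(φ) = 5ℤ


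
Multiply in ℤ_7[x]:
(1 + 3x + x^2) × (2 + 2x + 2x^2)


Expand and collect like terms; reduce coefficients mod 7:
x^0: 1·2 = 2 ≡ 2 (mod 7)
x^1: 1·2 + 3·2 = 8 ≡ 1 (mod 7)
x^2: 1·2 + 3·2 + 1·2 = 10 ≡ 3 (mod 7)
x^3: 3·2 + 1·2 = 8 ≡ 1 (mod 7)
x^4: 1·2 = 2 ≡ 2 (mod 7)
Result: 2 + x + 3x^2 + x^3 + 2x^4

f · g = 2 + x + 3x^2 + x^3 + 2x^4


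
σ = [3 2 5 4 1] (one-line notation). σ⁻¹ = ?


To find σ⁻¹, swap domain and range:
σ(1) = 3 → σ⁻¹(3) = 1
σ(2) = 2 → σ⁻¹(2) = 2
σ(3) = 5 → σ⁻¹(5) = 3
σ(4) = 4 → σ⁻¹(4) = 4
σ(5) = 1 → σ⁻¹(1) = 5

σ⁻¹ = [5 2 1 4 3]


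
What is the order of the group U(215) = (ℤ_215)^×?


U(n) is the group of units mod n; |U(n)| = φ(n)
|U(215)| = φ(215) = 168

|U(215) = (ℤ_215)^×| = 168


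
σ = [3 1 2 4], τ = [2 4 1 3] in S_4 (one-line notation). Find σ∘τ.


σ∘τ: apply τ first, then σ
1 →τ 2 →σ 1
2 →τ 4 →σ 4
3 →τ 1 →σ 3
4 →τ 3 →σ 2

σ∘τ = [1 4 3 2]


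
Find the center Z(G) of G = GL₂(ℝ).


Z(G) = {g ∈ G | gx = xg for all x ∈ G}
Only scalar multiples of the identity commute with all invertible matrices

Z(GL₂(ℝ)) = {aI : a ∈ ℝ, a ≠ 0}


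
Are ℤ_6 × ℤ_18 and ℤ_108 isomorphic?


Comparing ℤ_6 × ℤ_18 and ℤ_108:
gcd(6,18) = 6 ≠ 1. Max element order in ℤ_6×ℤ_18 is lcm(6,18) = 18 < 108, so it has no element of order 108

No, ℤ_6 × ℤ_18 ≇ ℤ_108


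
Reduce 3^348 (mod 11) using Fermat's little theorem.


Fermat's little theorem: if p is prime and gcd(a,p)=1, then a^(p-1) ≡ 1 (mod p)
p = 11 is prime, gcd(3,11) = 1
Reduce exponent: 348 mod 10 = 8
So 3^348 ≡ 3^8 (mod 11)
3^8 mod 11 = 5

3^348 ≡ 5 (mod 11)


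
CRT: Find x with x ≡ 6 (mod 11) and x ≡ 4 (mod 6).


m₁ = 11, m₂ = 6, gcd = 1, so CRT applies. M = m₁·m₂ = 66
Let M₁ = M/m₁ = 6, M₂ = M/m₂ = 11
Find y₁ ≡ M₁⁻¹ (mod m₁): 6⁻¹ ≡ 2 (mod 11)
Find y₂ ≡ M₂⁻¹ (mod m₂): 11⁻¹ ≡ 5 (mod 6)
x = a₁·M₁·y₁ + a₂·M₂·y₂ = 6·6·2 + 4·11·5 = 292
Reduce mod 66: x ≡ 28
Check: 28 mod 11 = 6 ✓, 28 mod 6 = 4 ✓

x ≡ 28 (mod 66)


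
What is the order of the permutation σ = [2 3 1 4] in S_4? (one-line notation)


Cycle decomposition: (1 2 3)
Cycle lengths: 3
Order = lcm(3) = 3

ord(σ) = 3


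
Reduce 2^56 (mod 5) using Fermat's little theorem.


Fermat's little theorem: if p is prime and gcd(a,p)=1, then a^(p-1) ≡ 1 (mod p)
p = 5 is prime, gcd(2,5) = 1
Reduce exponent: 56 mod 4 = 0
So 2^56 ≡ 2^0 (mod 5)
2^0 = 1

2^56 ≡ 1 (mod 5)


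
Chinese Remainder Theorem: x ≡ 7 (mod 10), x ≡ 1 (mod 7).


m₁ = 10, m₂ = 7, gcd = 1, so CRT applies. M = m₁·m₂ = 70
Let M₁ = M/m₁ = 7, M₂ = M/m₂ = 10
Find y₁ ≡ M₁⁻¹ (mod m₁): 7⁻¹ ≡ 3 (mod 10)
Find y₂ ≡ M₂⁻¹ (mod m₂): 10⁻¹ ≡ 5 (mod 7)
x = a₁·M₁·y₁ + a₂·M₂·y₂ = 7·7·3 + 1·10·5 = 197
Reduce mod 70: x ≡ 57
Check: 57 mod 10 = 7 ✓, 57 mod 7 = 1 ✓

x ≡ 57 (mod 70)


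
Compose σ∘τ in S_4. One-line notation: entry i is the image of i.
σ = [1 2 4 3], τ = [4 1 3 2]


σ∘τ: apply τ first, then σ
1 →τ 4 →σ 3
2 →τ 1 →σ 1
3 →τ 3 →σ 4
4 →τ 2 →σ 2

σ∘τ = [3 1 4 2]


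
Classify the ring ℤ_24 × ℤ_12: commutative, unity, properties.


Direct product ring; commutative with unity (1,1); but (1,0)·(0,1) = (0,0) gives zero divisors, so not an integral domain
Commutative: Yes
Integral domain: No
Has unity: Yes

ℤ_24 × ℤ_12: Commutative=Yes, Unity=Yes


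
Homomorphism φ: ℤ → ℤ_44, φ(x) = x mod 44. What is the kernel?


Kernel = preimage of identity
ker(φ) = {x ∈ ℤ : x ≡ 0 (mod 44)} = 44ℤ = {0, ±44, ±88, ...}

ker(φ) = 44ℤ


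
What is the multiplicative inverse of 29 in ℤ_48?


Use the extended Euclidean algorithm to write 1 = 29·s + 48·t; then s mod 48 is the inverse.
Euclidean algorithm:
  29 = 0·48 + 29
  48 = 1·29 + 19
  29 = 1·19 + 10
  19 = 1·10 + 9
  10 = 1·9 + 1
  9 = 9·1 + 0
gcd(29,48) = 1
Back-substitution gives: 29·(5) + 48·(-3) = 1
So 29⁻¹ ≡ 5 ≡ 5 (mod 48)
Check: 29 × 5 = 145 ≡ 1 (mod 48) ✓

29⁻¹ ≡ 5 (mod 48)


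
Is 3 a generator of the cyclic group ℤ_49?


g generates ℤ_n iff gcd(g, n) = 1
gcd(3, 49) = 1
Since gcd = 1, 3 is a generator.

Yes, 3 generates ℤ_49


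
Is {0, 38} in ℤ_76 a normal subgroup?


H = {0, 38} in ℤ_76
ℤ_76 is abelian; every subgroup of an abelian group is normal

Yes, normal subgroup


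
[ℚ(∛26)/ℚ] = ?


∛26 has minimal polynomial x³ - 26 (irreducible over ℚ since 26 is not a perfect cube)

[ℚ(∛26)/ℚ] = 3


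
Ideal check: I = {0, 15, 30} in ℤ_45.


Check ideal conditions for I = {0, 15, 30} in ℤ_45:
(1) I is an additive subgroup? Yes
(2) For r ∈ ℤ_45 and a ∈ I: r·a ∈ I? Yes

Yes, I is an ideal of ℤ_45


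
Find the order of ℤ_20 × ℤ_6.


|A × B| = |A| · |B|
|ℤ_20 × ℤ_6| = 20 × 6 = 120

|ℤ_20 × ℤ_6| = 120


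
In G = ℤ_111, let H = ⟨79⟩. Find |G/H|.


|⟨79⟩| = n / gcd(79, 111) = 111 / 1 = 111
H is normal (ℤ_111 is abelian).
|G/H| = |G| / |H| = 111 / 111 = 1

|G/H| = 1


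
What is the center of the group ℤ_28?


Z(G) = {g ∈ G | gx = xg for all x ∈ G}
ℤ_28 is abelian, so Z(G) = G

Z(ℤ_28) = ℤ_28


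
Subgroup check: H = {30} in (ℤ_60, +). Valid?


Subgroup test for H = {30} in (ℤ_60, +):
(1) 0 ∈ H? No
(2) Closure: for all a,b ∈ H, (a+b) mod 60 ∈ H? No  [counterexample: 30 + 30 = 0 ∉ H]
(3) Inverses: for all a ∈ H, -a mod 60 ∈ H? Yes

No, H is not a subgroup of ℤ_60


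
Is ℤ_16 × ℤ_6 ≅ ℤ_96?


Comparing ℤ_16 × ℤ_6 and ℤ_96:
gcd(16,6) = 2 ≠ 1. Max element order in ℤ_16×ℤ_6 is lcm(16,6) = 48 < 96, so it has no element of order 96

No, ℤ_16 × ℤ_6 ≇ ℤ_96


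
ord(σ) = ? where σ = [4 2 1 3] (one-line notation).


Cycle decomposition: (1 4 3)
Cycle lengths: 3
Order = lcm(3) = 3

ord(σ) = 3


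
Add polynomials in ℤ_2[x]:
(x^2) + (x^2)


Add coefficients mod 2:
x^0: 0 + 0 = 0 (mod 2)
x^1: 0 + 0 = 0 (mod 2)
x^2: 1 + 1 = 0 (mod 2)
Result: 0

f + g = 0


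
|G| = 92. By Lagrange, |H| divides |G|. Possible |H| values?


Lagrange's theorem: |H| divides |G|
|G| = 92
Divisors of 92: 1, 2, 4, 23, 46, 92

Possible subgroup orders: {1, 2, 4, 23, 46, 92}


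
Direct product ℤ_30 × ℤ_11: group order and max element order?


|ℤ_30 × ℤ_11| = 30 × 11 = 330
Max element order = lcm(30,11) = 330
Cyclic? Yes (gcd=1)

|ℤ_30×ℤ_11| = 330, max element order = 330


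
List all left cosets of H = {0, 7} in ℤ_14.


H = {0, 7}, |H| = 2
Number of cosets = |G|/|H| = 14/2 = 7
0 + H = {0, 7}
1 + H = {1, 8}
2 + H = {2, 9}
3 + H = {3, 10}
4 + H = {4, 11}
5 + H = {5, 12}
6 + H = {6, 13}

Cosets: 0+H={0,7}; 1+H={1,8}; 2+H={2,9}; 3+H={3,10}; 4+H={4,11}; 5+H={5,12}; 6+H={6,13}


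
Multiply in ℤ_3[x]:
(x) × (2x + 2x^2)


Expand and collect like terms; reduce coefficients mod 3:
x^0: 0·0 = 0 ≡ 0 (mod 3)
x^1: 0·2 + 1·0 = 0 ≡ 0 (mod 3)
x^2: 0·2 + 1·2 = 2 ≡ 2 (mod 3)
x^3: 1·2 = 2 ≡ 2 (mod 3)
Result: 2x^2 + 2x^3

f · g = 2x^2 + 2x^3


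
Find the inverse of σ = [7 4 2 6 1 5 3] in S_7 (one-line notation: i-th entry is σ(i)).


To find σ⁻¹, swap domain and range:
σ(1) = 7 → σ⁻¹(7) = 1
σ(2) = 4 → σ⁻¹(4) = 2
σ(3) = 2 → σ⁻¹(2) = 3
σ(4) = 6 → σ⁻¹(6) = 4
σ(5) = 1 → σ⁻¹(1) = 5
σ(6) = 5 → σ⁻¹(5) = 6
σ(7) = 3 → σ⁻¹(3) = 7

σ⁻¹ = [5 3 7 2 6 4 1]


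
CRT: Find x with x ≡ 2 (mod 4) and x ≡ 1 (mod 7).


m₁ = 4, m₂ = 7, gcd = 1, so CRT applies. M = m₁·m₂ = 28
Let M₁ = M/m₁ = 7, M₂ = M/m₂ = 4
Find y₁ ≡ M₁⁻¹ (mod m₁): 7⁻¹ ≡ 3 (mod 4)
Find y₂ ≡ M₂⁻¹ (mod m₂): 4⁻¹ ≡ 2 (mod 7)
x = a₁·M₁·y₁ + a₂·M₂·y₂ = 2·7·3 + 1·4·2 = 50
Reduce mod 28: x ≡ 22
Check: 22 mod 4 = 2 ✓, 22 mod 7 = 1 ✓

x ≡ 22 (mod 28)


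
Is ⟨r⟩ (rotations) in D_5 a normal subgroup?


H = ⟨r⟩ (rotations) in D_5
The rotation subgroup ⟨r⟩ has index 2 in D_5, so it is normal

Yes, normal subgroup


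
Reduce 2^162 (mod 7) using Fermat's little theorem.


Fermat's little theorem: if p is prime and gcd(a,p)=1, then a^(p-1) ≡ 1 (mod p)
p = 7 is prime, gcd(2,7) = 1
Reduce exponent: 162 mod 6 = 0
So 2^162 ≡ 2^0 (mod 7)
2^0 = 1

2^162 ≡ 1 (mod 7)


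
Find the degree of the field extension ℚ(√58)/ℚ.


√58 has minimal polynomial x² - 58 (irreducible over ℚ since 58 is squarefree)

[ℚ(√58)/ℚ] = 2


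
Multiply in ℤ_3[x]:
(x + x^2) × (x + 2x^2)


Expand and collect like terms; reduce coefficients mod 3:
x^0: 0·0 = 0 ≡ 0 (mod 3)
x^1: 0·1 + 1·0 = 0 ≡ 0 (mod 3)
x^2: 0·2 + 1·1 + 1·0 = 1 ≡ 1 (mod 3)
x^3: 1·2 + 1·1 = 3 ≡ 0 (mod 3)
x^4: 1·2 = 2 ≡ 2 (mod 3)
Result: x^2 + 2x^4

f · g = x^2 + 2x^4


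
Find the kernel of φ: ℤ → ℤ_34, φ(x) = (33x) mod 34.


Kernel = preimage of identity
ker(φ) = {x ∈ ℤ : 33x ≡ 0 (mod 34)}. gcd(33,34) = 1, so 33x ≡ 0 (mod 34) ⟺ x ≡ 0 (mod 34/1 = 34). Hence ker(φ) = 34ℤ

ker(φ) = 34ℤ


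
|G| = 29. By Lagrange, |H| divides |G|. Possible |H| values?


Lagrange's theorem: |H| divides |G|
|G| = 29
Divisors of 29: 1, 29

Possible subgroup orders: {1, 29}


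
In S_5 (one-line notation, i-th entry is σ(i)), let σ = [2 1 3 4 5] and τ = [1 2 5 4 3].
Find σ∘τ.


σ∘τ: apply τ first, then σ
1 →τ 1 →σ 2
2 →τ 2 →σ 1
3 →τ 5 →σ 5
4 →τ 4 →σ 4
5 →τ 3 →σ 3

σ∘τ = [2 1 5 4 3]


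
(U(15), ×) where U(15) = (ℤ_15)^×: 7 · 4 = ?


Operation: multiplication mod 15
7 · 4 = (a × b) mod 15 with a = 7, b = 4

7 · 4 = 13


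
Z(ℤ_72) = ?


Z(G) = {g ∈ G | gx = xg for all x ∈ G}
ℤ_72 is abelian, so Z(G) = G

Z(ℤ_72) = ℤ_72


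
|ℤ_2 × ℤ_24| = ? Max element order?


|ℤ_2 × ℤ_24| = 2 × 24 = 48
Max element order = lcm(2,24) = 24
Cyclic? No (gcd=2)

|ℤ_2×ℤ_24| = 48, max element order = 24


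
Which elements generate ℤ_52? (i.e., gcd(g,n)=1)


g generates ℤ_n iff gcd(g,n) = 1
Prime factors of 52: 2, 13
Generators are g ∈ {1,...,51} not divisible by any of these primes.
Generators: {1, 3, 5, 7, 9, 11, 15, 17, 19, 21, 23, 25, 27, 29, 31, 33, 35, 37, 41, 43, 45, 47, 49, 51}
Number of generators = φ(52) = 24

Generators of ℤ_52 = {1, 3, 5, 7, 9, 11, 15, 17, 19, 21, 23, 25, 27, 29, 31, 33, 35, 37, 41, 43, 45, 47, 49, 51}


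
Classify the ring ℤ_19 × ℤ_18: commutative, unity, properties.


Direct product ring; commutative with unity (1,1); but (1,0)·(0,1) = (0,0) gives zero divisors, so not an integral domain
Commutative: Yes
Integral domain: No
Has unity: Yes

ℤ_19 × ℤ_18: Commutative=Yes, Unity=Yes


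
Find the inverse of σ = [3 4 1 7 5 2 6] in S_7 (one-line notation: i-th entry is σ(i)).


To find σ⁻¹, swap domain and range:
σ(1) = 3 → σ⁻¹(3) = 1
σ(2) = 4 → σ⁻¹(4) = 2
σ(3) = 1 → σ⁻¹(1) = 3
σ(4) = 7 → σ⁻¹(7) = 4
σ(5) = 5 → σ⁻¹(5) = 5
σ(6) = 2 → σ⁻¹(2) = 6
σ(7) = 6 → σ⁻¹(6) = 7

σ⁻¹ = [3 6 1 2 5 7 4]


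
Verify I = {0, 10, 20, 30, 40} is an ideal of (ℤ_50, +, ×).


Check ideal conditions for I = {0, 10, 20, 30, 40} in ℤ_50:
(1) I is an additive subgroup? Yes
(2) For r ∈ ℤ_50 and a ∈ I: r·a ∈ I? Yes

Yes, I is an ideal of ℤ_50


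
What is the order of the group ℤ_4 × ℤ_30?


|A × B| = |A| · |B|
|ℤ_4 × ℤ_30| = 4 × 30 = 120

|ℤ_4 × ℤ_30| = 120


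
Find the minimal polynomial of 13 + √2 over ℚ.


Let α = 13 + √2. Then α - 13 = √2, so (α - 13)² = 2, giving α² - 26α + 167 = 0. Degree 2 and α ∉ ℚ, so this is the minimal polynomial.

Minimal polynomial: x² - 26x + 167


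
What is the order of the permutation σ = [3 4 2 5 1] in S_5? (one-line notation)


Cycle decomposition: (1 3 2 4 5)
Cycle lengths: 5
Order = lcm(5) = 5

ord(σ) = 5


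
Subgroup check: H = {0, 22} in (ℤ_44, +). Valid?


Subgroup test for H = {0, 22} in (ℤ_44, +):
(1) 0 ∈ H? Yes
(2) Closure: for all a,b ∈ H, (a+b) mod 44 ∈ H? Yes
(3) Inverses: for all a ∈ H, -a mod 44 ∈ H? Yes

Yes, H is a subgroup of ℤ_44


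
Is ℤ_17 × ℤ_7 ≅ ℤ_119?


Comparing ℤ_17 × ℤ_7 and ℤ_119:
gcd(17,7) = 1, so ℤ_17 × ℤ_7 ≅ ℤ_119 (CRT)

Yes, ℤ_17 × ℤ_7 ≅ ℤ_119


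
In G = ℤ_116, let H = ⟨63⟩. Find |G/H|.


|⟨63⟩| = n / gcd(63, 116) = 116 / 1 = 116
H is normal (ℤ_116 is abelian).
|G/H| = |G| / |H| = 116 / 116 = 1

|G/H| = 1


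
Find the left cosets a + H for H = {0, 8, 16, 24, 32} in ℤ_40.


H = {0, 8, 16, 24, 32}, |H| = 5
Number of cosets = |G|/|H| = 40/5 = 8
0 + H = {0, 8, 16, 24, 32}
1 + H = {1, 9, 17, 25, 33}
2 + H = {2, 10, 18, 26, 34}
3 + H = {3, 11, 19, 27, 35}
4 + H = {4, 12, 20, 28, 36}
5 + H = {5, 13, 21, 29, 37}
6 + H = {6, 14, 22, 30, 38}
7 + H = {7, 15, 23, 31, 39}

Cosets: 0+H={0,8,16,24,32}; 1+H={1,9,17,25,33}; 2+H={2,10,18,26,34}; 3+H={3,11,19,27,35}; 4+H={4,12,20,28,36}; 5+H={5,13,21,29,37}; 6+H={6,14,22,30,38}; 7+H={7,15,23,31,39}


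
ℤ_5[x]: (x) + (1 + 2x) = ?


Add coefficients mod 5:
x^0: 0 + 1 = 1 (mod 5)
x^1: 1 + 2 = 3 (mod 5)
Result: 1 + 3x

f + g = 1 + 3x
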